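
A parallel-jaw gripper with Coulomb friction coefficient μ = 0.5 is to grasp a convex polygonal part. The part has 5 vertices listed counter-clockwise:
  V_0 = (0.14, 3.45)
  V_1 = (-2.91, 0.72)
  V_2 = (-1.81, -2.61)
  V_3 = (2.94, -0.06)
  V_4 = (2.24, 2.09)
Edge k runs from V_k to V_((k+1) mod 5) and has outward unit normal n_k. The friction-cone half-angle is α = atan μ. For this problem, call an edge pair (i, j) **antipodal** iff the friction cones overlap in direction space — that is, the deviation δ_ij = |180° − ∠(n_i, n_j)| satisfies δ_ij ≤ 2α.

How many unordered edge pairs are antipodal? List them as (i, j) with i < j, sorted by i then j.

count = 3; pairs: (0,2), (1,3), (1,4)

α = atan 0.5 = 26.57°;  2α = 53.13°
n_0 = (-0.6669, +0.7451)
n_1 = (-0.9495, -0.3137)
n_2 = (+0.4730, -0.8811)
n_3 = (+0.9509, +0.3096)
n_4 = (+0.5436, +0.8394)
  (0,1): δ = 113.55°  ·
  (0,2): δ = 13.60°  ✓
  (0,3): δ = 66.20°  ·
  (0,4): δ = 105.24°  ·
  (1,2): δ = 80.05°  ·
  (1,3): δ = 0.25°  ✓
  (1,4): δ = 38.79°  ✓
  (2,3): δ = 100.19°  ·
  (2,4): δ = 61.16°  ·
  (3,4): δ = 140.96°  ·
antipodal pairs: 3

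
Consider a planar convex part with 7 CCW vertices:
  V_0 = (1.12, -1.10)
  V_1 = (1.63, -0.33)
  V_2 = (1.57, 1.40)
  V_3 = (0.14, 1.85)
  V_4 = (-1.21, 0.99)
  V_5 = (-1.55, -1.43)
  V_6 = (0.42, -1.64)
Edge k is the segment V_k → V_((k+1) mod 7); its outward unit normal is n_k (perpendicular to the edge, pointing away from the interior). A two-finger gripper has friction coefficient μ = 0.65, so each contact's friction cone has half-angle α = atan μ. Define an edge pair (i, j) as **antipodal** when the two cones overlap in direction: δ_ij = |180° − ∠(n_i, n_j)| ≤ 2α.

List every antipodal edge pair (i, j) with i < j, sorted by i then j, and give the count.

α = atan 0.65 = 33.02°;  2α = 66.05°
n_0 = (+0.8337, -0.5522)
n_1 = (+0.9994, +0.0347)
n_2 = (+0.3002, +0.9539)
n_3 = (-0.5373, +0.8434)
n_4 = (-0.9903, +0.1391)
n_5 = (-0.1060, -0.9944)
n_6 = (+0.6108, -0.7918)
  (0,1): δ = 144.50°  ·
  (0,2): δ = 73.95°  ·
  (0,3): δ = 23.98°  ✓
  (0,4): δ = 25.52°  ✓
  (0,5): δ = 117.43°  ·
  (0,6): δ = 161.17°  ·
  (1,2): δ = 109.45°  ·
  (1,3): δ = 59.49°  ✓
  (1,4): δ = 9.98°  ✓
  (1,5): δ = 81.93°  ·
  (1,6): δ = 125.66°  ·
  (2,3): δ = 130.03°  ·
  (2,4): δ = 80.53°  ·
  (2,5): δ = 11.38°  ✓
  (2,6): δ = 55.12°  ✓
  (3,4): δ = 130.50°  ·
  (3,5): δ = 38.58°  ✓
  (3,6): δ = 5.15°  ✓
  (4,5): δ = 88.09°  ·
  (4,6): δ = 44.35°  ✓
  (5,6): δ = 136.27°  ·
antipodal pairs: 9

count = 9; pairs: (0,3), (0,4), (1,3), (1,4), (2,5), (2,6), (3,5), (3,6), (4,6)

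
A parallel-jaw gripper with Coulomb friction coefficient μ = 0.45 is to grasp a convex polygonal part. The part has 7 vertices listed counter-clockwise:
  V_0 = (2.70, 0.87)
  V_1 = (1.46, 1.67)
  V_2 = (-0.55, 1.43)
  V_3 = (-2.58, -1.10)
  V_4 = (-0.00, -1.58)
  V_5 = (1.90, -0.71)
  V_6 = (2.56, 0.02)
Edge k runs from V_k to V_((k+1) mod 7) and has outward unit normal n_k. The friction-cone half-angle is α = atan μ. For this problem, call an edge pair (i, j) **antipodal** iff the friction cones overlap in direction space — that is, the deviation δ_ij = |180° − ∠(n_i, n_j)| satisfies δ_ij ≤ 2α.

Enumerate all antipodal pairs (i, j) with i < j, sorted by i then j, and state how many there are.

count = 7; pairs: (0,3), (1,3), (1,4), (1,5), (2,4), (2,5), (2,6)

α = atan 0.45 = 24.23°;  2α = 48.46°
n_0 = (+0.5421, +0.8403)
n_1 = (-0.1186, +0.9929)
n_2 = (-0.7800, +0.6258)
n_3 = (-0.1829, -0.9831)
n_4 = (+0.4163, -0.9092)
n_5 = (+0.7418, -0.6706)
n_6 = (+0.9867, -0.1625)
  (0,1): δ = 140.36°  ·
  (0,2): δ = 95.91°  ·
  (0,3): δ = 22.29°  ✓
  (0,4): δ = 57.43°  ·
  (0,5): δ = 80.71°  ·
  (0,6): δ = 113.48°  ·
  (1,2): δ = 135.55°  ·
  (1,3): δ = 17.35°  ✓
  (1,4): δ = 17.79°  ✓
  (1,5): δ = 41.07°  ✓
  (1,6): δ = 73.84°  ·
  (2,3): δ = 61.80°  ·
  (2,4): δ = 26.65°  ✓
  (2,5): δ = 3.37°  ✓
  (2,6): δ = 29.39°  ✓
  (3,4): δ = 144.86°  ·
  (3,5): δ = 121.58°  ·
  (3,6): δ = 88.81°  ·
  (4,5): δ = 156.72°  ·
  (4,6): δ = 123.96°  ·
  (5,6): δ = 147.24°  ·
antipodal pairs: 7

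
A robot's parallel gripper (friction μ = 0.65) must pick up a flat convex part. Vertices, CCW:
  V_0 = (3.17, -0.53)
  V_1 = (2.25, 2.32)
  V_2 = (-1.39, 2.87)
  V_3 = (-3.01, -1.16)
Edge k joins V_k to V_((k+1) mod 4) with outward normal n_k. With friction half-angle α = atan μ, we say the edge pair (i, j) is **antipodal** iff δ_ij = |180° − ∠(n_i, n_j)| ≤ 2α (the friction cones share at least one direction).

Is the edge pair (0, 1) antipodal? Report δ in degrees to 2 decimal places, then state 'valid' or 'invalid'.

δ = 116.48°, invalid

α = atan 0.65 = 33.02°;  2α = 66.05°
edge 0: e_0 = (-0.92, +2.85);  n_0 = (+0.9516, +0.3072)
edge 1: e_1 = (-3.64, +0.55);  n_1 = (+0.1494, +0.9888)
∠(n_0, n_1) = 63.52°
δ = |180° − 63.52°| = 116.48°
116.48° > 2α = 66.05°  →  invalid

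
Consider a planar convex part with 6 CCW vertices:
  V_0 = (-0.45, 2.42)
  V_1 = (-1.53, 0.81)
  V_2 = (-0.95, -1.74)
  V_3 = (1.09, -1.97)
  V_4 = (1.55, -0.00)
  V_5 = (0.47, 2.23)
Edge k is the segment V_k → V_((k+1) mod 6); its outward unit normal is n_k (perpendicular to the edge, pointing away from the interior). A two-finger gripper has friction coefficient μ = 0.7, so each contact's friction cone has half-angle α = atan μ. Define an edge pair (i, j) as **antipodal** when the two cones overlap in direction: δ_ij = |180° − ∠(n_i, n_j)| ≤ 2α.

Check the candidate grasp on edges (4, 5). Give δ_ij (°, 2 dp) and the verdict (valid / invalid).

δ = 127.51°, invalid

α = atan 0.7 = 34.99°;  2α = 69.98°
edge 4: e_4 = (-1.08, +2.23);  n_4 = (+0.9000, +0.4359)
edge 5: e_5 = (-0.92, +0.19);  n_5 = (+0.2023, +0.9793)
∠(n_4, n_5) = 52.49°
δ = |180° − 52.49°| = 127.51°
127.51° > 2α = 69.98°  →  invalid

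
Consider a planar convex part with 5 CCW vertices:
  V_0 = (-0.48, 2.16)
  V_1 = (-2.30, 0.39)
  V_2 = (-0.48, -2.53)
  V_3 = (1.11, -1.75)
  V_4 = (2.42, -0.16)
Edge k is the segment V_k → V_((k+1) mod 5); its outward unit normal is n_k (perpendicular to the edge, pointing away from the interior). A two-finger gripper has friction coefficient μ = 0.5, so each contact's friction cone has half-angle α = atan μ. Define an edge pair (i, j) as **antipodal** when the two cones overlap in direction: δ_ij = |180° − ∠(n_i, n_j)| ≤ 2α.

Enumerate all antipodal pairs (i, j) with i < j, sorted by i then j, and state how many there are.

α = atan 0.5 = 26.57°;  2α = 53.13°
n_0 = (-0.6972, +0.7169)
n_1 = (-0.8487, -0.5290)
n_2 = (+0.4404, -0.8978)
n_3 = (+0.7718, -0.6359)
n_4 = (+0.6247, +0.7809)
  (0,1): δ = 102.27°  ·
  (0,2): δ = 18.07°  ✓
  (0,3): δ = 6.31°  ✓
  (0,4): δ = 97.14°  ·
  (1,2): δ = 95.80°  ·
  (1,3): δ = 71.42°  ·
  (1,4): δ = 19.41°  ✓
  (2,3): δ = 155.62°  ·
  (2,4): δ = 64.79°  ·
  (3,4): δ = 89.17°  ·
antipodal pairs: 3

count = 3; pairs: (0,2), (0,3), (1,4)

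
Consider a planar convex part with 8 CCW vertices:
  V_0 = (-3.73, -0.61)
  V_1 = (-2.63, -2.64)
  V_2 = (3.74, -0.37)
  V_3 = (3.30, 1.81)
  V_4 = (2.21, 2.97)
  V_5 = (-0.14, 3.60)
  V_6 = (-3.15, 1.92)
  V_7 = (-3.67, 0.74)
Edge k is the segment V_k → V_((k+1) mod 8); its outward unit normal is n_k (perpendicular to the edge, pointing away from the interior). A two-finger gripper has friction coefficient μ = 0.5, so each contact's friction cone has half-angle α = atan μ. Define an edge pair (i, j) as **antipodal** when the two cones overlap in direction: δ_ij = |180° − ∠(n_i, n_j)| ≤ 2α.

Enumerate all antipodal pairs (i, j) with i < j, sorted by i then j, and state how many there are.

α = atan 0.5 = 26.57°;  2α = 53.13°
n_0 = (-0.8792, -0.4764)
n_1 = (+0.3357, -0.9420)
n_2 = (+0.9802, +0.1978)
n_3 = (+0.7288, +0.6848)
n_4 = (+0.2589, +0.9659)
n_5 = (-0.4874, +0.8732)
n_6 = (-0.9151, +0.4033)
n_7 = (-0.9990, +0.0444)
  (0,1): δ = 98.84°  ·
  (0,2): δ = 17.04°  ✓
  (0,3): δ = 14.77°  ✓
  (0,4): δ = 46.54°  ✓
  (0,5): δ = 90.72°  ·
  (0,6): δ = 127.77°  ·
  (0,7): δ = 149.00°  ·
  (1,2): δ = 98.20°  ·
  (1,3): δ = 66.40°  ·
  (1,4): δ = 34.62°  ✓
  (1,5): δ = 9.55°  ✓
  (1,6): δ = 46.60°  ✓
  (1,7): δ = 67.84°  ·
  (2,3): δ = 148.19°  ·
  (2,4): δ = 116.42°  ·
  (2,5): δ = 72.24°  ·
  (2,6): δ = 35.19°  ✓
  (2,7): δ = 13.96°  ✓
  (3,4): δ = 148.23°  ·
  (3,5): δ = 104.05°  ·
  (3,6): δ = 67.00°  ·
  (3,7): δ = 45.76°  ✓
  (4,5): δ = 135.83°  ·
  (4,6): δ = 98.77°  ·
  (4,7): δ = 77.54°  ·
  (5,6): δ = 142.95°  ·
  (5,7): δ = 121.71°  ·
  (6,7): δ = 158.76°  ·
antipodal pairs: 9

count = 9; pairs: (0,2), (0,3), (0,4), (1,4), (1,5), (1,6), (2,6), (2,7), (3,7)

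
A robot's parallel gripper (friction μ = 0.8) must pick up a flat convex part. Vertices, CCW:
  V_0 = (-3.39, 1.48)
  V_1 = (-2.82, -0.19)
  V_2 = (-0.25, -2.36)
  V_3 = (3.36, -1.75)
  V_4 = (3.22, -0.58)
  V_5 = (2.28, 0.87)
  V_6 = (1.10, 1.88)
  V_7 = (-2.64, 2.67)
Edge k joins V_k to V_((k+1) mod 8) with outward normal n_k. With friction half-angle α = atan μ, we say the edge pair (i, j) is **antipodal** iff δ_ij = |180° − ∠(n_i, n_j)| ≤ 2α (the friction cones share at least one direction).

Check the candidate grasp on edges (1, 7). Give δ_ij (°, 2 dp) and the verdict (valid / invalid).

α = atan 0.8 = 38.66°;  2α = 77.32°
edge 1: e_1 = (+2.57, -2.17);  n_1 = (-0.6451, -0.7641)
edge 7: e_7 = (-0.75, -1.19);  n_7 = (-0.8460, +0.5332)
∠(n_1, n_7) = 82.04°
δ = |180° − 82.04°| = 97.96°
97.96° > 2α = 77.32°  →  invalid

δ = 97.96°, invalid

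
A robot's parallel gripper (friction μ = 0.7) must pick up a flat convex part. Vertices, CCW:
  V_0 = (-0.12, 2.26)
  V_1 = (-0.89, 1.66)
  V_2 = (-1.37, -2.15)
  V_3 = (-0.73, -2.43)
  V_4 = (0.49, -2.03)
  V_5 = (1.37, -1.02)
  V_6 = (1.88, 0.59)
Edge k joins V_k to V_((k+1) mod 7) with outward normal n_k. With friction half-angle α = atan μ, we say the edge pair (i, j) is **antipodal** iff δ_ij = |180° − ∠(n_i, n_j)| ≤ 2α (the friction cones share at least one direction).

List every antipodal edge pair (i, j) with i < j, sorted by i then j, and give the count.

α = atan 0.7 = 34.99°;  2α = 69.98°
n_0 = (-0.6146, +0.7888)
n_1 = (-0.9922, +0.1250)
n_2 = (-0.4008, -0.9162)
n_3 = (+0.3116, -0.9502)
n_4 = (+0.7540, -0.6569)
n_5 = (+0.9533, -0.3020)
n_6 = (+0.6409, +0.7676)
  (0,1): δ = 135.11°  ·
  (0,2): δ = 61.56°  ✓
  (0,3): δ = 19.77°  ✓
  (0,4): δ = 11.01°  ✓
  (0,5): δ = 34.50°  ✓
  (0,6): δ = 102.21°  ·
  (1,2): δ = 106.45°  ·
  (1,3): δ = 64.67°  ✓
  (1,4): δ = 33.88°  ✓
  (1,5): δ = 10.40°  ✓
  (1,6): δ = 57.32°  ✓
  (2,3): δ = 138.22°  ·
  (2,4): δ = 107.44°  ·
  (2,5): δ = 83.95°  ·
  (2,6): δ = 16.23°  ✓
  (3,4): δ = 149.22°  ·
  (3,5): δ = 125.73°  ·
  (3,6): δ = 58.01°  ✓
  (4,5): δ = 156.51°  ·
  (4,6): δ = 88.80°  ·
  (5,6): δ = 112.29°  ·
antipodal pairs: 10

count = 10; pairs: (0,2), (0,3), (0,4), (0,5), (1,3), (1,4), (1,5), (1,6), (2,6), (3,6)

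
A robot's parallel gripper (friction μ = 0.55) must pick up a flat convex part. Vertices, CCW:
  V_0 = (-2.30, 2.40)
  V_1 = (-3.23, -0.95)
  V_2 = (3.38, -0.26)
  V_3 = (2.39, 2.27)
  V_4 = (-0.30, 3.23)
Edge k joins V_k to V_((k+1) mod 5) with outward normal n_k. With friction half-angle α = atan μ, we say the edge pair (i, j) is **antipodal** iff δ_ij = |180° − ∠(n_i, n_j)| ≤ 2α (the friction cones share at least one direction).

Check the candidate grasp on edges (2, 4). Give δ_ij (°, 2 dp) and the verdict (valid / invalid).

α = atan 0.55 = 28.81°;  2α = 57.62°
edge 2: e_2 = (-0.99, +2.53);  n_2 = (+0.9312, +0.3644)
edge 4: e_4 = (-2.00, -0.83);  n_4 = (-0.3833, +0.9236)
∠(n_2, n_4) = 91.17°
δ = |180° − 91.17°| = 88.83°
88.83° > 2α = 57.62°  →  invalid

δ = 88.83°, invalid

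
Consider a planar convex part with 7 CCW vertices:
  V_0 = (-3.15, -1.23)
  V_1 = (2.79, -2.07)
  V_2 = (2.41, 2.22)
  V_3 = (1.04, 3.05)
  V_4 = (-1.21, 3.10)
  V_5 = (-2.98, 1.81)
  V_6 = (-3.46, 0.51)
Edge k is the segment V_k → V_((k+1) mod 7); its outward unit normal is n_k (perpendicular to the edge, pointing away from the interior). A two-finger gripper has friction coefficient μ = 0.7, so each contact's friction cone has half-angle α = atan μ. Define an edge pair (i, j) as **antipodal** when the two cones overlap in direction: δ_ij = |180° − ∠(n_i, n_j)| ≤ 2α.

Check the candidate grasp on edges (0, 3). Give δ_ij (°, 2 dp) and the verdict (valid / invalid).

δ = 6.78°, valid

α = atan 0.7 = 34.99°;  2α = 69.98°
edge 0: e_0 = (+5.94, -0.84);  n_0 = (-0.1400, -0.9901)
edge 3: e_3 = (-2.25, +0.05);  n_3 = (+0.0222, +0.9998)
∠(n_0, n_3) = 173.22°
δ = |180° − 173.22°| = 6.78°
6.78° ≤ 2α = 69.98°  →  valid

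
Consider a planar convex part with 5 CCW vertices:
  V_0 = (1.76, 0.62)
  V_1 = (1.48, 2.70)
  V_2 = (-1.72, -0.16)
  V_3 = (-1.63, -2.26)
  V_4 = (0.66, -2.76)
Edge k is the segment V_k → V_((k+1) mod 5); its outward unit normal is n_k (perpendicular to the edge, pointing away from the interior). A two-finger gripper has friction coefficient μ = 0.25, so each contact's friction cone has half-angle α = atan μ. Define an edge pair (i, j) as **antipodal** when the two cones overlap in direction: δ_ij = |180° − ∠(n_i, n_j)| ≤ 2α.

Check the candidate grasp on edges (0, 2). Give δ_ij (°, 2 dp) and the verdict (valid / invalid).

δ = 5.21°, valid

α = atan 0.25 = 14.04°;  2α = 28.07°
edge 0: e_0 = (-0.28, +2.08);  n_0 = (+0.9911, +0.1334)
edge 2: e_2 = (+0.09, -2.10);  n_2 = (-0.9991, -0.0428)
∠(n_0, n_2) = 174.79°
δ = |180° − 174.79°| = 5.21°
5.21° ≤ 2α = 28.07°  →  valid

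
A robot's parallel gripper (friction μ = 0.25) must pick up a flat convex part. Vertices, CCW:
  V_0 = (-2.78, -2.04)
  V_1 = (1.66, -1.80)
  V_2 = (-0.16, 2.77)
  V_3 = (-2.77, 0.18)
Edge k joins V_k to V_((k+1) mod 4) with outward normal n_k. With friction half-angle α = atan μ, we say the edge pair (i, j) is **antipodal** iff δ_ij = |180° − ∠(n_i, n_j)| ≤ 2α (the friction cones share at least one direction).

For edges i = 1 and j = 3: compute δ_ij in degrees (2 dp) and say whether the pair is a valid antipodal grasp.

δ = 21.97°, valid

α = atan 0.25 = 14.04°;  2α = 28.07°
edge 1: e_1 = (-1.82, +4.57);  n_1 = (+0.9290, +0.3700)
edge 3: e_3 = (-0.01, -2.22);  n_3 = (-1.0000, +0.0045)
∠(n_1, n_3) = 158.03°
δ = |180° − 158.03°| = 21.97°
21.97° ≤ 2α = 28.07°  →  valid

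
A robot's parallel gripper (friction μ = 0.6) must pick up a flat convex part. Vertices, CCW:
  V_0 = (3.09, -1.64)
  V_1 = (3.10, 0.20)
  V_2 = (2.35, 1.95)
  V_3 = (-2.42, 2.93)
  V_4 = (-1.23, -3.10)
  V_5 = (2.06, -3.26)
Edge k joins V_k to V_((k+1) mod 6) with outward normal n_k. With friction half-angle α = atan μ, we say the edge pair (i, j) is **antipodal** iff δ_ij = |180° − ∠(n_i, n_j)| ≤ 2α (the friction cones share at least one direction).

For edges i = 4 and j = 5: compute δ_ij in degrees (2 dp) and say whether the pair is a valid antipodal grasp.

δ = 119.66°, invalid

α = atan 0.6 = 30.96°;  2α = 61.93°
edge 4: e_4 = (+3.29, -0.16);  n_4 = (-0.0486, -0.9988)
edge 5: e_5 = (+1.03, +1.62);  n_5 = (+0.8439, -0.5365)
∠(n_4, n_5) = 60.34°
δ = |180° − 60.34°| = 119.66°
119.66° > 2α = 61.93°  →  invalid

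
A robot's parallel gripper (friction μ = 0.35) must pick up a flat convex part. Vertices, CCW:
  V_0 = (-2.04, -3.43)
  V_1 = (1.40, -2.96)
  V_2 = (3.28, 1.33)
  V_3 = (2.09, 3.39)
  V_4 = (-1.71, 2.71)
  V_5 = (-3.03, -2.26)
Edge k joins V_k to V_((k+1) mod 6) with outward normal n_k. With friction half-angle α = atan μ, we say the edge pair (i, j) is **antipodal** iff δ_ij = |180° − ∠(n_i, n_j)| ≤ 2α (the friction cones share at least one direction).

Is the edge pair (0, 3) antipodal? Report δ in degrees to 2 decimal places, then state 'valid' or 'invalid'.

α = atan 0.35 = 19.29°;  2α = 38.58°
edge 0: e_0 = (+3.44, +0.47);  n_0 = (+0.1354, -0.9908)
edge 3: e_3 = (-3.80, -0.68);  n_3 = (-0.1761, +0.9844)
∠(n_0, n_3) = 177.63°
δ = |180° − 177.63°| = 2.37°
2.37° ≤ 2α = 38.58°  →  valid

δ = 2.37°, valid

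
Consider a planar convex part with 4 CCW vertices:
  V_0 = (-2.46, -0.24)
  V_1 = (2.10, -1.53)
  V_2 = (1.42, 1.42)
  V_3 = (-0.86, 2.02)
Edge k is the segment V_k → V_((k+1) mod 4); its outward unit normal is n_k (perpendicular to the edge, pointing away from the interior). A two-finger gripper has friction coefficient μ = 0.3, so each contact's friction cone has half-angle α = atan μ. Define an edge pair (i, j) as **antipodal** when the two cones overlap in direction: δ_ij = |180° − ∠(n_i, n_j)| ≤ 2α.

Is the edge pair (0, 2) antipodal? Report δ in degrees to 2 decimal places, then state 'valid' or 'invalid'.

α = atan 0.3 = 16.70°;  2α = 33.40°
edge 0: e_0 = (+4.56, -1.29);  n_0 = (-0.2722, -0.9622)
edge 2: e_2 = (-2.28, +0.60);  n_2 = (+0.2545, +0.9671)
∠(n_0, n_2) = 178.95°
δ = |180° − 178.95°| = 1.05°
1.05° ≤ 2α = 33.40°  →  valid

δ = 1.05°, valid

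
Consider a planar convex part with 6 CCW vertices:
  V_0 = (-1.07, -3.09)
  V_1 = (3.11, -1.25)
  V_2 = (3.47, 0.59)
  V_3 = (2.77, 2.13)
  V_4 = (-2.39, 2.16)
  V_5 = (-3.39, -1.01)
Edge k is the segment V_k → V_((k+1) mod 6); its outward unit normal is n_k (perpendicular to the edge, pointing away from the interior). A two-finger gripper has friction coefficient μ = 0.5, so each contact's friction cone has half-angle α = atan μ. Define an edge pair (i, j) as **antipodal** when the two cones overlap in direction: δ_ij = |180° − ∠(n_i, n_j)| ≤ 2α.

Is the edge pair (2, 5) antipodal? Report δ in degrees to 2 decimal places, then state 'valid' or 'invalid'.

δ = 23.68°, valid

α = atan 0.5 = 26.57°;  2α = 53.13°
edge 2: e_2 = (-0.70, +1.54);  n_2 = (+0.9104, +0.4138)
edge 5: e_5 = (+2.32, -2.08);  n_5 = (-0.6675, -0.7446)
∠(n_2, n_5) = 156.32°
δ = |180° − 156.32°| = 23.68°
23.68° ≤ 2α = 53.13°  →  valid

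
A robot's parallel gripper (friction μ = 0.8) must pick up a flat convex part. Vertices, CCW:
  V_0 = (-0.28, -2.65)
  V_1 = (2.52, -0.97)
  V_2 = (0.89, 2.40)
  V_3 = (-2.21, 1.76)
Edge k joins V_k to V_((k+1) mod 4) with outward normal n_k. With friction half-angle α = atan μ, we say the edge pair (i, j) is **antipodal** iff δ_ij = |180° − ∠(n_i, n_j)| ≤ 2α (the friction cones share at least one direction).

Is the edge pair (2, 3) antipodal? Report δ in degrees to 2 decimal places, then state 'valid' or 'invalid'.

α = atan 0.8 = 38.66°;  2α = 77.32°
edge 2: e_2 = (-3.10, -0.64);  n_2 = (-0.2022, +0.9793)
edge 3: e_3 = (+1.93, -4.41);  n_3 = (-0.9161, -0.4009)
∠(n_2, n_3) = 101.97°
δ = |180° − 101.97°| = 78.03°
78.03° > 2α = 77.32°  →  invalid

δ = 78.03°, invalid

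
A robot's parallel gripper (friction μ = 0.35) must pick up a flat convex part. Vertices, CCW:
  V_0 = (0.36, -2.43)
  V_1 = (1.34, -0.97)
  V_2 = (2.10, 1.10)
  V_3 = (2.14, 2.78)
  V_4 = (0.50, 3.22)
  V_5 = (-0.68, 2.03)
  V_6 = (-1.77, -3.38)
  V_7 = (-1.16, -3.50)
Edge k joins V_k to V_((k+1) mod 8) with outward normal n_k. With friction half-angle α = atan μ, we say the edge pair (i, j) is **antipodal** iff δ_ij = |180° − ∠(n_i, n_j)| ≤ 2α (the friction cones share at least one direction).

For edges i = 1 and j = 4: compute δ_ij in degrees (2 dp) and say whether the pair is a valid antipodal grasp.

δ = 24.60°, valid

α = atan 0.35 = 19.29°;  2α = 38.58°
edge 1: e_1 = (+0.76, +2.07);  n_1 = (+0.9387, -0.3447)
edge 4: e_4 = (-1.18, -1.19);  n_4 = (-0.7101, +0.7041)
∠(n_1, n_4) = 155.40°
δ = |180° − 155.40°| = 24.60°
24.60° ≤ 2α = 38.58°  →  valid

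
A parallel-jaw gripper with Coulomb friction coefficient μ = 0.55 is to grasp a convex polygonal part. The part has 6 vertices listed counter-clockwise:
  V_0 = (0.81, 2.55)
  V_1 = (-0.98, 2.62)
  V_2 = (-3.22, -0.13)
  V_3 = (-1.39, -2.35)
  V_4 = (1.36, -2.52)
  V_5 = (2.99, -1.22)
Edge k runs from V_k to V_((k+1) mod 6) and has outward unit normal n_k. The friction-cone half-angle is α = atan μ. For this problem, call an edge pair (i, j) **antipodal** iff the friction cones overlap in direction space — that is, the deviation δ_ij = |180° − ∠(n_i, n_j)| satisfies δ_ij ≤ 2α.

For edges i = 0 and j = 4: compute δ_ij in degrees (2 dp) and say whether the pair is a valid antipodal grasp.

α = atan 0.55 = 28.81°;  2α = 57.62°
edge 0: e_0 = (-1.79, +0.07);  n_0 = (+0.0391, +0.9992)
edge 4: e_4 = (+1.63, +1.30);  n_4 = (+0.6235, -0.7818)
∠(n_0, n_4) = 139.19°
δ = |180° − 139.19°| = 40.81°
40.81° ≤ 2α = 57.62°  →  valid

δ = 40.81°, valid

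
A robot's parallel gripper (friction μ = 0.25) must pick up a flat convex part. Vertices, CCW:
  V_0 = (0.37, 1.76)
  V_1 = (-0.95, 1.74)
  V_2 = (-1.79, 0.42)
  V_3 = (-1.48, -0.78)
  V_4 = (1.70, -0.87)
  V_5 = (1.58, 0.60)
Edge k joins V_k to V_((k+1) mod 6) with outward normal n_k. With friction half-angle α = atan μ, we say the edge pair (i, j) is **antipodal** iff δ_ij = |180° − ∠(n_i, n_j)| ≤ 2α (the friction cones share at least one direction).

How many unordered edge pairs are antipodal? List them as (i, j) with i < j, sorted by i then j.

count = 2; pairs: (0,3), (2,4)

α = atan 0.25 = 14.04°;  2α = 28.07°
n_0 = (-0.0151, +0.9999)
n_1 = (-0.8437, +0.5369)
n_2 = (-0.9682, -0.2501)
n_3 = (-0.0283, -0.9996)
n_4 = (+0.9967, +0.0814)
n_5 = (+0.6920, +0.7219)
  (0,1): δ = 123.34°  ·
  (0,2): δ = 76.38°  ·
  (0,3): δ = 2.49°  ✓
  (0,4): δ = 93.80°  ·
  (0,5): δ = 135.34°  ·
  (1,2): δ = 133.04°  ·
  (1,3): δ = 59.15°  ·
  (1,4): δ = 37.14°  ·
  (1,5): δ = 78.68°  ·
  (2,3): δ = 106.11°  ·
  (2,4): δ = 9.82°  ✓
  (2,5): δ = 31.72°  ·
  (3,4): δ = 83.71°  ·
  (3,5): δ = 42.17°  ·
  (4,5): δ = 138.46°  ·
antipodal pairs: 2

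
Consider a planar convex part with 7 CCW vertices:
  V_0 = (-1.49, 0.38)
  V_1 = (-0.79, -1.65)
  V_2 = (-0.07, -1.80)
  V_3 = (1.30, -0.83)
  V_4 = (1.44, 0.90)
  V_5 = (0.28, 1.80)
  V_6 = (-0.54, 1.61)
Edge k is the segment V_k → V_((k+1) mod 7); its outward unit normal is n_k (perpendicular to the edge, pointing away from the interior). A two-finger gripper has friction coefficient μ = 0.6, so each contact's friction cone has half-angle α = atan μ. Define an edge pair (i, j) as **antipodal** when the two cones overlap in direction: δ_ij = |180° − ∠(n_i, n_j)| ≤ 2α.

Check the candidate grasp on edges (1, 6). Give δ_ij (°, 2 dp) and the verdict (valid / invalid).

δ = 64.09°, invalid

α = atan 0.6 = 30.96°;  2α = 61.93°
edge 1: e_1 = (+0.72, -0.15);  n_1 = (-0.2040, -0.9790)
edge 6: e_6 = (-0.95, -1.23);  n_6 = (-0.7914, +0.6113)
∠(n_1, n_6) = 115.91°
δ = |180° − 115.91°| = 64.09°
64.09° > 2α = 61.93°  →  invalid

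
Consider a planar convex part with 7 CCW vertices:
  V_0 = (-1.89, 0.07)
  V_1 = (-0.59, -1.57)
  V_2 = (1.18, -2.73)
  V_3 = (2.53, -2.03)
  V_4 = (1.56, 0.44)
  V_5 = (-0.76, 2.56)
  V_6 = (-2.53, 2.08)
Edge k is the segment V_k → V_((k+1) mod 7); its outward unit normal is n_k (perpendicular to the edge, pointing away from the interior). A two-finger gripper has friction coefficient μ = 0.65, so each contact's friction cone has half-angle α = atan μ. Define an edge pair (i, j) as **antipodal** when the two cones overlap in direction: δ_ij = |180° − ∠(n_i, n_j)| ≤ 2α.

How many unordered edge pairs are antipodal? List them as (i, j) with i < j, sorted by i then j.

α = atan 0.65 = 33.02°;  2α = 66.05°
n_0 = (-0.7837, -0.6212)
n_1 = (-0.5481, -0.8364)
n_2 = (+0.4603, -0.8878)
n_3 = (+0.9308, +0.3655)
n_4 = (+0.6746, +0.7382)
n_5 = (-0.2617, +0.9651)
n_6 = (-0.9529, -0.3034)
  (0,1): δ = 161.64°  ·
  (0,2): δ = 101.00°  ·
  (0,3): δ = 16.96°  ✓
  (0,4): δ = 9.18°  ✓
  (0,5): δ = 66.77°  ·
  (0,6): δ = 159.26°  ·
  (1,2): δ = 119.35°  ·
  (1,3): δ = 35.32°  ✓
  (1,4): δ = 9.18°  ✓
  (1,5): δ = 48.41°  ✓
  (1,6): δ = 140.90°  ·
  (2,3): δ = 95.97°  ·
  (2,4): δ = 69.83°  ·
  (2,5): δ = 12.23°  ✓
  (2,6): δ = 80.25°  ·
  (3,4): δ = 153.86°  ·
  (3,5): δ = 96.27°  ·
  (3,6): δ = 3.78°  ✓
  (4,5): δ = 122.41°  ·
  (4,6): δ = 29.92°  ✓
  (5,6): δ = 87.51°  ·
antipodal pairs: 8

count = 8; pairs: (0,3), (0,4), (1,3), (1,4), (1,5), (2,5), (3,6), (4,6)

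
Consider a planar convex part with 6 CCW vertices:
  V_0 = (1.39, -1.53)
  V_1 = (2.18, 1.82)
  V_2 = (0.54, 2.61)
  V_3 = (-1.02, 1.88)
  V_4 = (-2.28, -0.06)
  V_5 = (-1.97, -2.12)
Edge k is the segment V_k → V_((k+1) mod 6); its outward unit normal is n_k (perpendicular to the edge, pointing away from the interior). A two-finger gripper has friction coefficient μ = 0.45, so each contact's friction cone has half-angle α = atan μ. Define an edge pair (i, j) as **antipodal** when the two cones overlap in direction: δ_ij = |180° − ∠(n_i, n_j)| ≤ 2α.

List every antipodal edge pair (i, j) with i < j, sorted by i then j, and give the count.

α = atan 0.45 = 24.23°;  2α = 48.46°
n_0 = (+0.9733, -0.2295)
n_1 = (+0.4340, +0.9009)
n_2 = (-0.4238, +0.9057)
n_3 = (-0.8386, +0.5447)
n_4 = (-0.9889, -0.1488)
n_5 = (+0.1729, -0.9849)
  (0,1): δ = 102.45°  ·
  (0,2): δ = 51.65°  ·
  (0,3): δ = 19.73°  ✓
  (0,4): δ = 21.83°  ✓
  (0,5): δ = 113.23°  ·
  (1,2): δ = 129.20°  ·
  (1,3): δ = 97.28°  ·
  (1,4): δ = 55.72°  ·
  (1,5): δ = 35.68°  ✓
  (2,3): δ = 148.08°  ·
  (2,4): δ = 106.52°  ·
  (2,5): δ = 15.12°  ✓
  (3,4): δ = 138.44°  ·
  (3,5): δ = 47.04°  ✓
  (4,5): δ = 88.60°  ·
antipodal pairs: 5

count = 5; pairs: (0,3), (0,4), (1,5), (2,5), (3,5)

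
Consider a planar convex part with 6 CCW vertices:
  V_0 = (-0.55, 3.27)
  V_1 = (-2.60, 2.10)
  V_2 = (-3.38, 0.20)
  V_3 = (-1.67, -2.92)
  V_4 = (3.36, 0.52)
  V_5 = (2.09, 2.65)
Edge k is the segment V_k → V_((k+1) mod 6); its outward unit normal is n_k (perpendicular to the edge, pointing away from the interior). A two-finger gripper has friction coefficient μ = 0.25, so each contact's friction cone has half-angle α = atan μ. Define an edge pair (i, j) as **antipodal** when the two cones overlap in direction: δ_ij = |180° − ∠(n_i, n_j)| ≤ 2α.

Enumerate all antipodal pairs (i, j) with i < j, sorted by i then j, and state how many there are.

count = 2; pairs: (0,3), (2,4)

α = atan 0.25 = 14.04°;  2α = 28.07°
n_0 = (-0.4957, +0.8685)
n_1 = (-0.9251, +0.3798)
n_2 = (-0.8769, -0.4806)
n_3 = (+0.5645, -0.8254)
n_4 = (+0.8589, +0.5121)
n_5 = (+0.2286, +0.9735)
  (0,1): δ = 142.03°  ·
  (0,2): δ = 90.99°  ·
  (0,3): δ = 4.65°  ✓
  (0,4): δ = 91.09°  ·
  (0,5): δ = 137.07°  ·
  (1,2): δ = 128.95°  ·
  (1,3): δ = 33.31°  ·
  (1,4): δ = 53.12°  ·
  (1,5): δ = 99.10°  ·
  (2,3): δ = 84.36°  ·
  (2,4): δ = 2.08°  ✓
  (2,5): δ = 48.06°  ·
  (3,4): δ = 93.56°  ·
  (3,5): δ = 47.58°  ·
  (4,5): δ = 134.02°  ·
antipodal pairs: 2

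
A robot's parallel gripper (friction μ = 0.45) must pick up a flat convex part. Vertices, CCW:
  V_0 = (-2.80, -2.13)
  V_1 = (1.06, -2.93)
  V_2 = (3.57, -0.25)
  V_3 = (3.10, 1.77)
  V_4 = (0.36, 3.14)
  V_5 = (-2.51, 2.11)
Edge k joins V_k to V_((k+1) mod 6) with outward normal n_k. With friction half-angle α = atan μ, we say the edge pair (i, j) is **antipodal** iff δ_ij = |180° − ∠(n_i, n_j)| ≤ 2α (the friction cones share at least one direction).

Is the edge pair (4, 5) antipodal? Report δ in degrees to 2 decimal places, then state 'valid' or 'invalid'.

α = atan 0.45 = 24.23°;  2α = 48.46°
edge 4: e_4 = (-2.87, -1.03);  n_4 = (-0.3378, +0.9412)
edge 5: e_5 = (-0.29, -4.24);  n_5 = (-0.9977, +0.0682)
∠(n_4, n_5) = 66.34°
δ = |180° − 66.34°| = 113.66°
113.66° > 2α = 48.46°  →  invalid

δ = 113.66°, invalid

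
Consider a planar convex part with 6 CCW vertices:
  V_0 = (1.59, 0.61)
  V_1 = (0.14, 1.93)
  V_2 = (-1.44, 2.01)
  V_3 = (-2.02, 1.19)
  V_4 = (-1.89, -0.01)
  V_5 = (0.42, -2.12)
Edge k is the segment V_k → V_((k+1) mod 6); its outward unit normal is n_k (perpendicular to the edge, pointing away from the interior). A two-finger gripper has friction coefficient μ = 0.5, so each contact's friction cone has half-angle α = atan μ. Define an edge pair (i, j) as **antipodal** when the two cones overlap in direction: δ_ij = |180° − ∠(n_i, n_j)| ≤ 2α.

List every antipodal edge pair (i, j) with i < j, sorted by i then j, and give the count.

α = atan 0.5 = 26.57°;  2α = 53.13°
n_0 = (+0.6732, +0.7395)
n_1 = (+0.0506, +0.9987)
n_2 = (-0.8164, +0.5775)
n_3 = (-0.9942, -0.1077)
n_4 = (-0.6744, -0.7383)
n_5 = (+0.9191, -0.3939)
  (0,1): δ = 140.59°  ·
  (0,2): δ = 82.96°  ·
  (0,3): δ = 41.50°  ✓
  (0,4): δ = 0.10°  ✓
  (0,5): δ = 109.11°  ·
  (1,2): δ = 122.37°  ·
  (1,3): δ = 80.92°  ·
  (1,4): δ = 39.51°  ✓
  (1,5): δ = 69.70°  ·
  (2,3): δ = 138.54°  ·
  (2,4): δ = 97.14°  ·
  (2,5): δ = 12.07°  ✓
  (3,4): δ = 138.59°  ·
  (3,5): δ = 29.38°  ✓
  (4,5): δ = 70.79°  ·
antipodal pairs: 5

count = 5; pairs: (0,3), (0,4), (1,4), (2,5), (3,5)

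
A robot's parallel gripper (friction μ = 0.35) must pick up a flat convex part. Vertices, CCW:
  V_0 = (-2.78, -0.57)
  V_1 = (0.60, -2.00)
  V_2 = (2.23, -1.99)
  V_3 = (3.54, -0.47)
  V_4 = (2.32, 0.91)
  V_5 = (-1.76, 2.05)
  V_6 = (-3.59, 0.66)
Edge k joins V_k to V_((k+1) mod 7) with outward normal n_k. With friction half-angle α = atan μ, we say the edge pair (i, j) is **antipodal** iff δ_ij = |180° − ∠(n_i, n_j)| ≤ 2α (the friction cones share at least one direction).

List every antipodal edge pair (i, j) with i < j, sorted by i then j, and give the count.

α = atan 0.35 = 19.29°;  2α = 38.58°
n_0 = (-0.3896, -0.9210)
n_1 = (+0.0061, -1.0000)
n_2 = (+0.7575, -0.6528)
n_3 = (+0.7492, +0.6623)
n_4 = (+0.2691, +0.9631)
n_5 = (-0.6049, +0.7963)
n_6 = (-0.8352, -0.5500)
  (0,1): δ = 156.72°  ·
  (0,2): δ = 107.82°  ·
  (0,3): δ = 25.59°  ✓
  (0,4): δ = 7.32°  ✓
  (0,5): δ = 60.15°  ·
  (0,6): δ = 146.30°  ·
  (1,2): δ = 131.11°  ·
  (1,3): δ = 48.87°  ·
  (1,4): δ = 15.96°  ✓
  (1,5): δ = 36.87°  ✓
  (1,6): δ = 123.01°  ·
  (2,3): δ = 97.77°  ·
  (2,4): δ = 64.85°  ·
  (2,5): δ = 12.02°  ✓
  (2,6): δ = 74.12°  ·
  (3,4): δ = 147.09°  ·
  (3,5): δ = 94.26°  ·
  (3,6): δ = 8.11°  ✓
  (4,5): δ = 127.17°  ·
  (4,6): δ = 41.02°  ·
  (5,6): δ = 93.85°  ·
antipodal pairs: 6

count = 6; pairs: (0,3), (0,4), (1,4), (1,5), (2,5), (3,6)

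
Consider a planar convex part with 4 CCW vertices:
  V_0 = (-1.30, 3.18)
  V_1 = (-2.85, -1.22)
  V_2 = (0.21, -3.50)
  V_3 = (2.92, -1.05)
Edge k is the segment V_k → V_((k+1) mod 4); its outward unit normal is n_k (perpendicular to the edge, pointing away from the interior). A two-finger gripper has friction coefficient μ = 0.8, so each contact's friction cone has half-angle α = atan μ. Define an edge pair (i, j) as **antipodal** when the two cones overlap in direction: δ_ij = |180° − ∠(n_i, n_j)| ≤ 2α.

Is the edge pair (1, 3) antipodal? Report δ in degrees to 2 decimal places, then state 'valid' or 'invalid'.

δ = 8.38°, valid

α = atan 0.8 = 38.66°;  2α = 77.32°
edge 1: e_1 = (+3.06, -2.28);  n_1 = (-0.5975, -0.8019)
edge 3: e_3 = (-4.22, +4.23);  n_3 = (+0.7079, +0.7063)
∠(n_1, n_3) = 171.62°
δ = |180° − 171.62°| = 8.38°
8.38° ≤ 2α = 77.32°  →  valid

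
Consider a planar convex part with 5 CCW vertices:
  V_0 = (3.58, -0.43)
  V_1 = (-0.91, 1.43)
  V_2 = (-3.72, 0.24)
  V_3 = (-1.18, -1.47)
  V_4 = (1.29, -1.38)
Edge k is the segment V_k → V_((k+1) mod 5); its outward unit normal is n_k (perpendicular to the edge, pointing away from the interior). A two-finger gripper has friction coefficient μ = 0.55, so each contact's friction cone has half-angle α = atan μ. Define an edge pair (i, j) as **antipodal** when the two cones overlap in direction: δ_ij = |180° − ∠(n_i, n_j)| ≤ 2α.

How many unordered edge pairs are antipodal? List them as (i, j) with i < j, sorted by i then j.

count = 6; pairs: (0,2), (0,3), (0,4), (1,2), (1,3), (1,4)

α = atan 0.55 = 28.81°;  2α = 57.62°
n_0 = (+0.3827, +0.9239)
n_1 = (-0.3900, +0.9208)
n_2 = (-0.5585, -0.8295)
n_3 = (+0.0364, -0.9993)
n_4 = (+0.3832, -0.9237)
  (0,1): δ = 134.55°  ·
  (0,2): δ = 11.45°  ✓
  (0,3): δ = 24.59°  ✓
  (0,4): δ = 45.03°  ✓
  (1,2): δ = 56.90°  ✓
  (1,3): δ = 20.87°  ✓
  (1,4): δ = 0.42°  ✓
  (2,3): δ = 143.96°  ·
  (2,4): δ = 123.52°  ·
  (3,4): δ = 159.56°  ·
antipodal pairs: 6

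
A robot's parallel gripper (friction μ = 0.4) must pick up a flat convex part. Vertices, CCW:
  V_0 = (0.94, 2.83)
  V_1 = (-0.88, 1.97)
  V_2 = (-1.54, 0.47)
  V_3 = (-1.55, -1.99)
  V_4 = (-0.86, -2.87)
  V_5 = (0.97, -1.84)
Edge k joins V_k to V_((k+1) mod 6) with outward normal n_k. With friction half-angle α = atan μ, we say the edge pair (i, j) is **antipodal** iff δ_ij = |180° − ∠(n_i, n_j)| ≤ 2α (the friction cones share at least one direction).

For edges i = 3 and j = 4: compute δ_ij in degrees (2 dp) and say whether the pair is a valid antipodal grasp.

δ = 98.73°, invalid

α = atan 0.4 = 21.80°;  2α = 43.60°
edge 3: e_3 = (+0.69, -0.88);  n_3 = (-0.7869, -0.6170)
edge 4: e_4 = (+1.83, +1.03);  n_4 = (+0.4905, -0.8714)
∠(n_3, n_4) = 81.27°
δ = |180° − 81.27°| = 98.73°
98.73° > 2α = 43.60°  →  invalid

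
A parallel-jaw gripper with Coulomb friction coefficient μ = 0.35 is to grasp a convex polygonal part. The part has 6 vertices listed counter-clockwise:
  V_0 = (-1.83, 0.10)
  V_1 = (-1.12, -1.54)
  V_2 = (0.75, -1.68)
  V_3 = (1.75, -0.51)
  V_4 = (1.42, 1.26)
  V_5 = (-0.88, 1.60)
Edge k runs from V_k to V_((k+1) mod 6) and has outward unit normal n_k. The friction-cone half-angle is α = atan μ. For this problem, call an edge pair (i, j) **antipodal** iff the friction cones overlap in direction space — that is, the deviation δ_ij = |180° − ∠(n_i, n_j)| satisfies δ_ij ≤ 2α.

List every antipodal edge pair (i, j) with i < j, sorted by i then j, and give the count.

count = 3; pairs: (0,3), (1,4), (2,5)

α = atan 0.35 = 19.29°;  2α = 38.58°
n_0 = (-0.9177, -0.3973)
n_1 = (-0.0747, -0.9972)
n_2 = (+0.7602, -0.6497)
n_3 = (+0.9831, +0.1833)
n_4 = (+0.1462, +0.9892)
n_5 = (-0.8448, +0.5351)
  (0,1): δ = 117.69°  ·
  (0,2): δ = 63.93°  ·
  (0,3): δ = 12.85°  ✓
  (0,4): δ = 58.18°  ·
  (0,5): δ = 124.24°  ·
  (1,2): δ = 126.24°  ·
  (1,3): δ = 75.16°  ·
  (1,4): δ = 4.13°  ✓
  (1,5): δ = 61.93°  ·
  (2,3): δ = 128.92°  ·
  (2,4): δ = 57.89°  ·
  (2,5): δ = 8.17°  ✓
  (3,4): δ = 108.97°  ·
  (3,5): δ = 42.91°  ·
  (4,5): δ = 113.94°  ·
antipodal pairs: 3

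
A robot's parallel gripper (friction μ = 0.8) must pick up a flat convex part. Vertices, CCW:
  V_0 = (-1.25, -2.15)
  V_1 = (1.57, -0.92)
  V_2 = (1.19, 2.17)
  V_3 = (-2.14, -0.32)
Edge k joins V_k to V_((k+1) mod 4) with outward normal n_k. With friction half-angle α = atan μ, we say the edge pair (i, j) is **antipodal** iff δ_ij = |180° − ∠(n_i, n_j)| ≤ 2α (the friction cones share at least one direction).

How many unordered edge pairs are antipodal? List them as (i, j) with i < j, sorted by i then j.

α = atan 0.8 = 38.66°;  2α = 77.32°
n_0 = (+0.3998, -0.9166)
n_1 = (+0.9925, +0.1221)
n_2 = (-0.5988, +0.8009)
n_3 = (-0.8993, -0.4374)
  (0,1): δ = 106.55°  ·
  (0,2): δ = 13.22°  ✓
  (0,3): δ = 92.37°  ·
  (1,2): δ = 60.22°  ✓
  (1,3): δ = 18.92°  ✓
  (2,3): δ = 100.85°  ·
antipodal pairs: 3

count = 3; pairs: (0,2), (1,2), (1,3)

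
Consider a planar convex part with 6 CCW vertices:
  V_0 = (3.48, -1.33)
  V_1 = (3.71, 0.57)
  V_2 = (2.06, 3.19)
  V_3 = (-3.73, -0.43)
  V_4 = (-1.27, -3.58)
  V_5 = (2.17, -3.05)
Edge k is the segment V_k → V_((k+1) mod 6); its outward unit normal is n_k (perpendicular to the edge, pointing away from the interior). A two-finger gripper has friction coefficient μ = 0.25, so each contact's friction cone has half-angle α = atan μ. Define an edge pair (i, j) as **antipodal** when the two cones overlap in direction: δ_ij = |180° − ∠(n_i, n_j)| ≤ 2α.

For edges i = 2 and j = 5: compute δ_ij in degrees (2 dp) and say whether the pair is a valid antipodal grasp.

δ = 20.69°, valid

α = atan 0.25 = 14.04°;  2α = 28.07°
edge 2: e_2 = (-5.79, -3.62);  n_2 = (-0.5301, +0.8479)
edge 5: e_5 = (+1.31, +1.72);  n_5 = (+0.7955, -0.6059)
∠(n_2, n_5) = 159.31°
δ = |180° − 159.31°| = 20.69°
20.69° ≤ 2α = 28.07°  →  valid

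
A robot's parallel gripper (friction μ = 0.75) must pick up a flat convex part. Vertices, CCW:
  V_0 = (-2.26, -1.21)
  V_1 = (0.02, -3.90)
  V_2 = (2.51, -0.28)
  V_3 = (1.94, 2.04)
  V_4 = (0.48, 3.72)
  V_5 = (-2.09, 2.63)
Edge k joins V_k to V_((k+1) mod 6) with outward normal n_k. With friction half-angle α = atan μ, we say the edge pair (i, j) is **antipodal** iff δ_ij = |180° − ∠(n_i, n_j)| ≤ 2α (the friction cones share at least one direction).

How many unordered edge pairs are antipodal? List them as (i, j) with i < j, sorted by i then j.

α = atan 0.75 = 36.87°;  2α = 73.74°
n_0 = (-0.7628, -0.6466)
n_1 = (+0.8239, -0.5667)
n_2 = (+0.9711, +0.2386)
n_3 = (+0.7548, +0.6560)
n_4 = (-0.3905, +0.9206)
n_5 = (-0.9990, +0.0442)
  (0,1): δ = 74.81°  ·
  (0,2): δ = 26.48°  ✓
  (0,3): δ = 0.71°  ✓
  (0,4): δ = 72.70°  ✓
  (0,5): δ = 137.18°  ·
  (1,2): δ = 131.67°  ·
  (1,3): δ = 104.49°  ·
  (1,4): δ = 32.50°  ✓
  (1,5): δ = 31.99°  ✓
  (2,3): δ = 152.81°  ·
  (2,4): δ = 80.82°  ·
  (2,5): δ = 16.34°  ✓
  (3,4): δ = 108.01°  ·
  (3,5): δ = 43.53°  ✓
  (4,5): δ = 115.52°  ·
antipodal pairs: 7

count = 7; pairs: (0,2), (0,3), (0,4), (1,4), (1,5), (2,5), (3,5)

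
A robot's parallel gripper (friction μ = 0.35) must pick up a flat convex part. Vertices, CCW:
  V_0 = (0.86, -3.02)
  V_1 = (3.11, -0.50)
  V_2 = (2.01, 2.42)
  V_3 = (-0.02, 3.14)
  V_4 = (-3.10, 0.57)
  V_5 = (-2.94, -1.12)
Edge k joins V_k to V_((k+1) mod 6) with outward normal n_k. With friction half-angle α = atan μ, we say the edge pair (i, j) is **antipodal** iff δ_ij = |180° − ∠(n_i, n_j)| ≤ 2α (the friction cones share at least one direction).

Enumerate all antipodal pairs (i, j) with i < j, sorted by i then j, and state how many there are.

count = 3; pairs: (0,3), (1,4), (2,5)

α = atan 0.35 = 19.29°;  2α = 38.58°
n_0 = (+0.7459, -0.6660)
n_1 = (+0.9358, +0.3525)
n_2 = (+0.3343, +0.9425)
n_3 = (-0.6407, +0.7678)
n_4 = (-0.9955, -0.0943)
n_5 = (-0.4472, -0.8944)
  (0,1): δ = 117.60°  ·
  (0,2): δ = 67.77°  ·
  (0,3): δ = 8.40°  ✓
  (0,4): δ = 47.17°  ·
  (0,5): δ = 105.20°  ·
  (1,2): δ = 130.17°  ·
  (1,3): δ = 70.80°  ·
  (1,4): δ = 15.23°  ✓
  (1,5): δ = 42.79°  ·
  (2,3): δ = 120.63°  ·
  (2,4): δ = 65.06°  ·
  (2,5): δ = 7.04°  ✓
  (3,4): δ = 124.43°  ·
  (3,5): δ = 66.41°  ·
  (4,5): δ = 121.97°  ·
antipodal pairs: 3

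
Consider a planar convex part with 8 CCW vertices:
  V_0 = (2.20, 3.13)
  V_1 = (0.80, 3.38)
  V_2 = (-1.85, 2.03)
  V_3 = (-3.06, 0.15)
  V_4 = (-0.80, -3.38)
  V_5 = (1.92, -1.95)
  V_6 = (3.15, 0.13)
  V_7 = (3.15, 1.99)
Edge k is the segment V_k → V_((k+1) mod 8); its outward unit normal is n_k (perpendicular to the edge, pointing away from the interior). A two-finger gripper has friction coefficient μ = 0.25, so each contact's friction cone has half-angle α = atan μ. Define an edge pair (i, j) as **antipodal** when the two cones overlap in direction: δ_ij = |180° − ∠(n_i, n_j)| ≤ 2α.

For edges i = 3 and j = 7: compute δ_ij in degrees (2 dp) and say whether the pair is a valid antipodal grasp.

δ = 7.18°, valid

α = atan 0.25 = 14.04°;  2α = 28.07°
edge 3: e_3 = (+2.26, -3.53);  n_3 = (-0.8422, -0.5392)
edge 7: e_7 = (-0.95, +1.14);  n_7 = (+0.7682, +0.6402)
∠(n_3, n_7) = 172.82°
δ = |180° − 172.82°| = 7.18°
7.18° ≤ 2α = 28.07°  →  valid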